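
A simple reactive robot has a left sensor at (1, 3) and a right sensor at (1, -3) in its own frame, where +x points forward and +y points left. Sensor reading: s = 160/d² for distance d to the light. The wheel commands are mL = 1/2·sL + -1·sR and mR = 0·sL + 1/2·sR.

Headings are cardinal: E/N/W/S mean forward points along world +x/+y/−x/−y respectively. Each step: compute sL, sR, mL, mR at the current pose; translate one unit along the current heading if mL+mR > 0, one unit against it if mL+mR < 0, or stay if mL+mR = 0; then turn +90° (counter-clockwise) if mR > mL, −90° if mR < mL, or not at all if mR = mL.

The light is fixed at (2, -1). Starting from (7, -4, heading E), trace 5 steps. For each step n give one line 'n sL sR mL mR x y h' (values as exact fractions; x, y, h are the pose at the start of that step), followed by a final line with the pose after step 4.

0 40/9 20/9 0 10/9 7 -4 E
1 160/13 32/17 944/221 16/17 8 -4 N
2 16/5 80/37 -104/185 40/37 8 -3 E
3 160/17 160/101 5360/1717 80/101 9 -3 N
4 40/17 2 -14/17 1 9 -2 E
final 10 -2 N

n=0: pose=(7,-4,E); sL=40/9, sR=20/9; mL=0, mR=10/9; mL+mR=10/9 → advance +1; mR−mL=10/9 → turn +1·90°
n=1: pose=(8,-4,N); sL=160/13, sR=32/17; mL=944/221, mR=16/17; mL+mR=1152/221 → advance +1; mR−mL=-736/221 → turn -1·90°
n=2: pose=(8,-3,E); sL=16/5, sR=80/37; mL=-104/185, mR=40/37; mL+mR=96/185 → advance +1; mR−mL=304/185 → turn +1·90°
n=3: pose=(9,-3,N); sL=160/17, sR=160/101; mL=5360/1717, mR=80/101; mL+mR=6720/1717 → advance +1; mR−mL=-4000/1717 → turn -1·90°
n=4: pose=(9,-2,E); sL=40/17, sR=2; mL=-14/17, mR=1; mL+mR=3/17 → advance +1; mR−mL=31/17 → turn +1·90°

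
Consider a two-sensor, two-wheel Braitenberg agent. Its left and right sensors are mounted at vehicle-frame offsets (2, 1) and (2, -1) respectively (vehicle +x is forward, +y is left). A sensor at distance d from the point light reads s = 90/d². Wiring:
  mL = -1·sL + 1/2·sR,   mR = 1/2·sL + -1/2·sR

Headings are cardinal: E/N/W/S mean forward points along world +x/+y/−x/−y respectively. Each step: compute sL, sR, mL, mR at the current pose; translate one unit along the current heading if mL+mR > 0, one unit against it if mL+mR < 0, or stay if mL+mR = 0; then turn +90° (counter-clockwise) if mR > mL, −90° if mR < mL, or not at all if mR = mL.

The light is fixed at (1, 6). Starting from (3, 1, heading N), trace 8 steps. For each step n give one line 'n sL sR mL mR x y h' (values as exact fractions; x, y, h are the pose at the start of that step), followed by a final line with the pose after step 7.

0 9 5 -13/2 2 3 1 N
1 90/49 18/5 -9/245 -216/245 3 0 W
2 9/2 45/16 -99/32 27/32 4 0 N
3 18/13 90/37 -81/481 -252/481 4 -1 W
4 45/17 9/5 -297/170 36/85 5 -1 N
5 18/17 90/53 -189/901 -288/901 5 -2 W
6 45/26 5/4 -115/104 25/104 6 -2 N
7 90/109 90/73 -1665/7957 -1620/7957 6 -3 W
final 7 -3 S

n=0: pose=(3,1,N); sL=9, sR=5; mL=-13/2, mR=2; mL+mR=-9/2 → advance -1; mR−mL=17/2 → turn +1·90°
n=1: pose=(3,0,W); sL=90/49, sR=18/5; mL=-9/245, mR=-216/245; mL+mR=-45/49 → advance -1; mR−mL=-207/245 → turn -1·90°
n=2: pose=(4,0,N); sL=9/2, sR=45/16; mL=-99/32, mR=27/32; mL+mR=-9/4 → advance -1; mR−mL=63/16 → turn +1·90°
n=3: pose=(4,-1,W); sL=18/13, sR=90/37; mL=-81/481, mR=-252/481; mL+mR=-9/13 → advance -1; mR−mL=-171/481 → turn -1·90°
n=4: pose=(5,-1,N); sL=45/17, sR=9/5; mL=-297/170, mR=36/85; mL+mR=-45/34 → advance -1; mR−mL=369/170 → turn +1·90°
n=5: pose=(5,-2,W); sL=18/17, sR=90/53; mL=-189/901, mR=-288/901; mL+mR=-9/17 → advance -1; mR−mL=-99/901 → turn -1·90°
n=6: pose=(6,-2,N); sL=45/26, sR=5/4; mL=-115/104, mR=25/104; mL+mR=-45/52 → advance -1; mR−mL=35/26 → turn +1·90°
n=7: pose=(6,-3,W); sL=90/109, sR=90/73; mL=-1665/7957, mR=-1620/7957; mL+mR=-45/109 → advance -1; mR−mL=45/7957 → turn +1·90°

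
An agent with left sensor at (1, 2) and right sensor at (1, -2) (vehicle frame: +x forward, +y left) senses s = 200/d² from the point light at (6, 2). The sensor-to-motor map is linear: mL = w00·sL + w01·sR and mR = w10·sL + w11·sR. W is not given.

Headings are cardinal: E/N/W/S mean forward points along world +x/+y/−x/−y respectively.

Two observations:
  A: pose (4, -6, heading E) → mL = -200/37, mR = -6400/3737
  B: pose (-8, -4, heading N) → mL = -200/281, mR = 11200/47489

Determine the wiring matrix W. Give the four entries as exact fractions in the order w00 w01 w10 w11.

-1 0 -1/2 1/2

obs A: pose=(4,-6,E) → sL=200/37, sR=200/101, mL=-200/37, mR=-6400/3737
obs B: pose=(-8,-4,N) → sL=200/281, sR=200/169, mL=-200/281, mR=11200/47489
sensor matrix S = [[200/37, 200/101], [200/281, 200/169]]; det S = 885120000/177466393
solve [mL_A; mL_B] = S·[w00; w01] and [mR_A; mR_B] = S·[w10; w11]:
  w00 = -1, w01 = 0, w10 = -1/2, w11 = 1/2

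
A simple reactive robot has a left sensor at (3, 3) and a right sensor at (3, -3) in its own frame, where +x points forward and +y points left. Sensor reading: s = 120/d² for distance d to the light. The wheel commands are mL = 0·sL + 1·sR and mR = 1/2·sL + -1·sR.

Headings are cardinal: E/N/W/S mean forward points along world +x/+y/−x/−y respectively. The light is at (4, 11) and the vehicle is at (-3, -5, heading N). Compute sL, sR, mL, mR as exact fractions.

120/269 24/37 24/37 -4236/9953

left sensor world pos  = (-6, -2); dL² = 269
right sensor world pos = (0, -2); dR² = 185
sL = 120/269 = 120/269
sR = 120/185 = 24/37
mL = 0·sL + 1·sR = 24/37
mR = 1/2·sL + -1·sR = -4236/9953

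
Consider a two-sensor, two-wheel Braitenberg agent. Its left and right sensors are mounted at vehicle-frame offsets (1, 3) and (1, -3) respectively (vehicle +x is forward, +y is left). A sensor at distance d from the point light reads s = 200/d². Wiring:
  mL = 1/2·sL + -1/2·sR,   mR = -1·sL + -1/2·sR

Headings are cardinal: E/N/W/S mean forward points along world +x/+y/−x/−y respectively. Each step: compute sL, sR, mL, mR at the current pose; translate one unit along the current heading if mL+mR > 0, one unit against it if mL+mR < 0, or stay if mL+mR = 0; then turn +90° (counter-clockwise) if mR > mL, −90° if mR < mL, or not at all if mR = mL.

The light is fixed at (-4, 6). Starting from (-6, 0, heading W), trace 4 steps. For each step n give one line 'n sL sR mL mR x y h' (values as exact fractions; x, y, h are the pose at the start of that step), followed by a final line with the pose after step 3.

0 20/9 100/9 -40/9 -70/9 -6 0 W
1 200/41 200/29 -1200/1189 -9900/1189 -5 0 N
2 25/2 2 21/4 -27/2 -5 -1 E
3 40/13 200/89 480/1157 -4860/1157 -6 -1 S
final -6 0 W

n=0: pose=(-6,0,W); sL=20/9, sR=100/9; mL=-40/9, mR=-70/9; mL+mR=-110/9 → advance -1; mR−mL=-10/3 → turn -1·90°
n=1: pose=(-5,0,N); sL=200/41, sR=200/29; mL=-1200/1189, mR=-9900/1189; mL+mR=-11100/1189 → advance -1; mR−mL=-300/41 → turn -1·90°
n=2: pose=(-5,-1,E); sL=25/2, sR=2; mL=21/4, mR=-27/2; mL+mR=-33/4 → advance -1; mR−mL=-75/4 → turn -1·90°
n=3: pose=(-6,-1,S); sL=40/13, sR=200/89; mL=480/1157, mR=-4860/1157; mL+mR=-4380/1157 → advance -1; mR−mL=-60/13 → turn -1·90°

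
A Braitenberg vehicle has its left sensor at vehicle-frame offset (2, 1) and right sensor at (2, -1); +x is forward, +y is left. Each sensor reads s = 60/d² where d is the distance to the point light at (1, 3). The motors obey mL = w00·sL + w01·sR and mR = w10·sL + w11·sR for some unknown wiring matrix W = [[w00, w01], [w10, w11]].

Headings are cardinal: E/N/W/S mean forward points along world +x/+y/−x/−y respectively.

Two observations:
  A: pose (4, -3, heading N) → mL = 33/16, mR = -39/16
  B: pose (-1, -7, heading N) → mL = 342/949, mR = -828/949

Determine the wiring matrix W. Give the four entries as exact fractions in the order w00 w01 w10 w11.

obs A: pose=(4,-3,N) → sL=3, sR=15/8, mL=33/16, mR=-39/16
obs B: pose=(-1,-7,N) → sL=60/73, sR=12/13, mL=342/949, mR=-828/949
sensor matrix S = [[3, 15/8], [60/73, 12/13]]; det S = 2331/1898
solve [mL_A; mL_B] = S·[w00; w01] and [mR_A; mR_B] = S·[w10; w11]:
  w00 = 1, w01 = -1/2, w10 = -1/2, w11 = -1/2

1 -1/2 -1/2 -1/2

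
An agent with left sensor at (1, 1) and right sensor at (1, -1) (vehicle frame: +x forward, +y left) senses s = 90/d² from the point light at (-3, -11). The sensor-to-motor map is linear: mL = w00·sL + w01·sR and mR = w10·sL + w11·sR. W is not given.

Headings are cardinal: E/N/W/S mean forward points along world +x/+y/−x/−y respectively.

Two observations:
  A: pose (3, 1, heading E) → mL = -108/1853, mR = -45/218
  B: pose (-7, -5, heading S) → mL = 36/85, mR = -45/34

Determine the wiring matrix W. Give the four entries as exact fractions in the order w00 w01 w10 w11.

obs A: pose=(3,1,E) → sL=45/109, sR=9/17, mL=-108/1853, mR=-45/218
obs B: pose=(-7,-5,S) → sL=45/17, sR=9/5, mL=36/85, mR=-45/34
sensor matrix S = [[45/109, 9/17], [45/17, 9/5]]; det S = -20736/31501
solve [mL_A; mL_B] = S·[w00; w01] and [mR_A; mR_B] = S·[w10; w11]:
  w00 = 1/2, w01 = -1/2, w10 = -1/2, w11 = 0

1/2 -1/2 -1/2 0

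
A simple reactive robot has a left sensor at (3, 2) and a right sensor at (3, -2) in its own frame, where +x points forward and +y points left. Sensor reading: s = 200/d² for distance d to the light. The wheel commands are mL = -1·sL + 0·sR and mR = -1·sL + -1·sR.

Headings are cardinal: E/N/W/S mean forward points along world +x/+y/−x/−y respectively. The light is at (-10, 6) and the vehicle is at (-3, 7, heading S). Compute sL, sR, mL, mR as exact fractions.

left sensor world pos  = (-1, 4); dL² = 85
right sensor world pos = (-5, 4); dR² = 29
sL = 200/85 = 40/17
sR = 200/29 = 200/29
mL = -1·sL + 0·sR = -40/17
mR = -1·sL + -1·sR = -4560/493

40/17 200/29 -40/17 -4560/493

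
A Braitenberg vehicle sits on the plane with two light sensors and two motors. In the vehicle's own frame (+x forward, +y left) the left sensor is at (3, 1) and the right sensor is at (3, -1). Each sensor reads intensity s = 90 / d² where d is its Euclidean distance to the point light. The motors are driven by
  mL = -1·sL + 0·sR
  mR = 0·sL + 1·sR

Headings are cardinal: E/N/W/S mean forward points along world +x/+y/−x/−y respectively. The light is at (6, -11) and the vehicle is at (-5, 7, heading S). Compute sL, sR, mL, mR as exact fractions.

18/65 10/41 -18/65 10/41

left sensor world pos  = (-4, 4); dL² = 325
right sensor world pos = (-6, 4); dR² = 369
sL = 90/325 = 18/65
sR = 90/369 = 10/41
mL = -1·sL + 0·sR = -18/65
mR = 0·sL + 1·sR = 10/41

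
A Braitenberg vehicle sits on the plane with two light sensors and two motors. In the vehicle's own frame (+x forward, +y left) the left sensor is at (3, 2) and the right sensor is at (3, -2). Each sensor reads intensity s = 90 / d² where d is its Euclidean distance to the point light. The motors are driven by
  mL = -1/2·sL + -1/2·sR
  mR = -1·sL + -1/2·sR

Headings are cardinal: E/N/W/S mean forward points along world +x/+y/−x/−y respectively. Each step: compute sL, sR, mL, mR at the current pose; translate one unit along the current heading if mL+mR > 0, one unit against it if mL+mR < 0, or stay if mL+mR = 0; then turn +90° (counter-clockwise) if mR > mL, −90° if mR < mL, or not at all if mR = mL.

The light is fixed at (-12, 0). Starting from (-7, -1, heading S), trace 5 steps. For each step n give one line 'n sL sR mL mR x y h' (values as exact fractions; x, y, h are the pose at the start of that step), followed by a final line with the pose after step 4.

0 18/13 18/5 -162/65 -207/65 -7 -1 S
1 45/4 45/4 -45/4 -135/8 -7 0 W
2 18/5 90/73 -882/365 -1539/365 -6 0 N
3 45/41 1 -43/41 -131/82 -6 -1 E
4 18/13 18/5 -162/65 -207/65 -7 -1 S
final -7 0 W

n=0: pose=(-7,-1,S); sL=18/13, sR=18/5; mL=-162/65, mR=-207/65; mL+mR=-369/65 → advance -1; mR−mL=-9/13 → turn -1·90°
n=1: pose=(-7,0,W); sL=45/4, sR=45/4; mL=-45/4, mR=-135/8; mL+mR=-225/8 → advance -1; mR−mL=-45/8 → turn -1·90°
n=2: pose=(-6,0,N); sL=18/5, sR=90/73; mL=-882/365, mR=-1539/365; mL+mR=-2421/365 → advance -1; mR−mL=-9/5 → turn -1·90°
n=3: pose=(-6,-1,E); sL=45/41, sR=1; mL=-43/41, mR=-131/82; mL+mR=-217/82 → advance -1; mR−mL=-45/82 → turn -1·90°
n=4: pose=(-7,-1,S); sL=18/13, sR=18/5; mL=-162/65, mR=-207/65; mL+mR=-369/65 → advance -1; mR−mL=-9/13 → turn -1·90°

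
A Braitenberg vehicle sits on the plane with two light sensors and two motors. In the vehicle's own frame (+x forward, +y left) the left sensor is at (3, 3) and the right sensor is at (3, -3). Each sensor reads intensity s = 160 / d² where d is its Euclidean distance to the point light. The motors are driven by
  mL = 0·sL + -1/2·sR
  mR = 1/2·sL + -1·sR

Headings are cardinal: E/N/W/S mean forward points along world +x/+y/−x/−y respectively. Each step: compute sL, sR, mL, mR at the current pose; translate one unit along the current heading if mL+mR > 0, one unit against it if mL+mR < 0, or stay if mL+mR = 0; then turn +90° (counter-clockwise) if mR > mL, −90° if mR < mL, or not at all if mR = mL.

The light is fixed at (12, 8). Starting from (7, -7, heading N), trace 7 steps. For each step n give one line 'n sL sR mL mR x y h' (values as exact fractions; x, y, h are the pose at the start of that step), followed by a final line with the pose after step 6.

n=0: pose=(7,-7,N); sL=10/13, sR=40/37; mL=-20/37, mR=-335/481; mL+mR=-595/481 → advance -1; mR−mL=-75/481 → turn -1·90°
n=1: pose=(7,-8,E); sL=160/173, sR=32/73; mL=-16/73, mR=304/12629; mL+mR=-2464/12629 → advance -1; mR−mL=3072/12629 → turn +1·90°
n=2: pose=(6,-8,N); sL=16/25, sR=80/89; mL=-40/89, mR=-1288/2225; mL+mR=-2288/2225 → advance -1; mR−mL=-288/2225 → turn -1·90°
n=3: pose=(6,-9,E); sL=32/41, sR=160/409; mL=-80/409, mR=-16/16769; mL+mR=-3296/16769 → advance -1; mR−mL=3264/16769 → turn +1·90°
n=4: pose=(5,-9,N); sL=20/37, sR=40/53; mL=-20/53, mR=-950/1961; mL+mR=-1690/1961 → advance -1; mR−mL=-210/1961 → turn -1·90°
n=5: pose=(5,-10,E); sL=160/241, sR=160/457; mL=-80/457, mR=-2000/110137; mL+mR=-21280/110137 → advance -1; mR−mL=17280/110137 → turn +1·90°
n=6: pose=(4,-10,N); sL=80/173, sR=16/25; mL=-8/25, mR=-1768/4325; mL+mR=-3152/4325 → advance -1; mR−mL=-384/4325 → turn -1·90°

0 10/13 40/37 -20/37 -335/481 7 -7 N
1 160/173 32/73 -16/73 304/12629 7 -8 E
2 16/25 80/89 -40/89 -1288/2225 6 -8 N
3 32/41 160/409 -80/409 -16/16769 6 -9 E
4 20/37 40/53 -20/53 -950/1961 5 -9 N
5 160/241 160/457 -80/457 -2000/110137 5 -10 E
6 80/173 16/25 -8/25 -1768/4325 4 -10 N
final 4 -11 E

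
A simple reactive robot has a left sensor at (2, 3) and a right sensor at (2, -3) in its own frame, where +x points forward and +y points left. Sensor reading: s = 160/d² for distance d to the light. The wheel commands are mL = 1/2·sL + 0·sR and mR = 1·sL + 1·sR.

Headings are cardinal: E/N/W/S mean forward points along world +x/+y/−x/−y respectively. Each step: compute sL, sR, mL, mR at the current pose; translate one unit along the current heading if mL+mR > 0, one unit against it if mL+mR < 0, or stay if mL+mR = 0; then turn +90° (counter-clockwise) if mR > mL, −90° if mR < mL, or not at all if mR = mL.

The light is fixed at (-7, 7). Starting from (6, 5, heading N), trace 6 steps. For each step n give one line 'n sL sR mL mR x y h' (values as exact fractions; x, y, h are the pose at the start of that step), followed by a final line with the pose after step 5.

0 8/5 5/8 4/5 89/40 6 5 N
1 160/137 32/25 80/137 8384/3425 6 6 W
2 80/117 16/9 40/117 32/13 5 6 S
3 160/197 160/221 80/197 66880/43537 5 5 E
4 8/5 5/8 4/5 89/40 6 5 N
5 160/137 32/25 80/137 8384/3425 6 6 W
final 5 6 S

n=0: pose=(6,5,N); sL=8/5, sR=5/8; mL=4/5, mR=89/40; mL+mR=121/40 → advance +1; mR−mL=57/40 → turn +1·90°
n=1: pose=(6,6,W); sL=160/137, sR=32/25; mL=80/137, mR=8384/3425; mL+mR=10384/3425 → advance +1; mR−mL=6384/3425 → turn +1·90°
n=2: pose=(5,6,S); sL=80/117, sR=16/9; mL=40/117, mR=32/13; mL+mR=328/117 → advance +1; mR−mL=248/117 → turn +1·90°
n=3: pose=(5,5,E); sL=160/197, sR=160/221; mL=80/197, mR=66880/43537; mL+mR=84560/43537 → advance +1; mR−mL=49200/43537 → turn +1·90°
n=4: pose=(6,5,N); sL=8/5, sR=5/8; mL=4/5, mR=89/40; mL+mR=121/40 → advance +1; mR−mL=57/40 → turn +1·90°
n=5: pose=(6,6,W); sL=160/137, sR=32/25; mL=80/137, mR=8384/3425; mL+mR=10384/3425 → advance +1; mR−mL=6384/3425 → turn +1·90°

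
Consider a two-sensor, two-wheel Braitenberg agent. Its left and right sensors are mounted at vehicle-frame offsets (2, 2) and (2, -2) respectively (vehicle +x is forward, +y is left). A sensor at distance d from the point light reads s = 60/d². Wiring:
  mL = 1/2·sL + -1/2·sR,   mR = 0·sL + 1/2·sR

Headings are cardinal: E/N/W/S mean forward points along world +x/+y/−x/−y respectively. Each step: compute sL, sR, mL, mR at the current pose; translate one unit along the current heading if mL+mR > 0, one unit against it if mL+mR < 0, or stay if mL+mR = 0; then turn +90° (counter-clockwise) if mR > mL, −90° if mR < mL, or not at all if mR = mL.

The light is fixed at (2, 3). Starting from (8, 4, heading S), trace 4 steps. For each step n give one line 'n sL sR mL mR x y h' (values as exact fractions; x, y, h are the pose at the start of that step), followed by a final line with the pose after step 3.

0 12/13 60/17 -288/221 30/17 8 4 S
1 15/17 15/17 0 15/34 8 3 E
2 60/29 12/17 336/493 6/17 9 3 N
3 2/3 30/41 -4/123 15/41 9 4 E
final 10 4 N

n=0: pose=(8,4,S); sL=12/13, sR=60/17; mL=-288/221, mR=30/17; mL+mR=6/13 → advance +1; mR−mL=678/221 → turn +1·90°
n=1: pose=(8,3,E); sL=15/17, sR=15/17; mL=0, mR=15/34; mL+mR=15/34 → advance +1; mR−mL=15/34 → turn +1·90°
n=2: pose=(9,3,N); sL=60/29, sR=12/17; mL=336/493, mR=6/17; mL+mR=30/29 → advance +1; mR−mL=-162/493 → turn -1·90°
n=3: pose=(9,4,E); sL=2/3, sR=30/41; mL=-4/123, mR=15/41; mL+mR=1/3 → advance +1; mR−mL=49/123 → turn +1·90°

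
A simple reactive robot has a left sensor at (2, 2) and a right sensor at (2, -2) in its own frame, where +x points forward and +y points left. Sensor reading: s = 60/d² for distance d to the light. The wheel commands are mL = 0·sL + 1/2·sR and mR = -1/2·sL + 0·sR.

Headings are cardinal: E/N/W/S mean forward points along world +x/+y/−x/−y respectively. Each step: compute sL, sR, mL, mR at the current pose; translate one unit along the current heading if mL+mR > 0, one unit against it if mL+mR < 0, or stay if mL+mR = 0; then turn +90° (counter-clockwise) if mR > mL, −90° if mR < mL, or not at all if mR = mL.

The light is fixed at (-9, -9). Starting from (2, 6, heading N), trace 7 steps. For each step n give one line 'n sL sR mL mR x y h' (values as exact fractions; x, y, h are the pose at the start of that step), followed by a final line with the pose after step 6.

0 6/37 30/229 15/229 -3/37 2 6 N
1 12/85 60/313 30/313 -6/85 2 5 E
2 3/17 15/61 15/122 -3/34 3 5 S
3 60/221 12/65 6/65 -30/221 3 4 W
4 30/173 2/15 1/15 -15/173 4 4 N
5 60/421 12/65 6/65 -30/421 4 3 E
6 15/89 15/61 15/122 -15/178 5 3 S
final 5 2 W

n=0: pose=(2,6,N); sL=6/37, sR=30/229; mL=15/229, mR=-3/37; mL+mR=-132/8473 → advance -1; mR−mL=-1242/8473 → turn -1·90°
n=1: pose=(2,5,E); sL=12/85, sR=60/313; mL=30/313, mR=-6/85; mL+mR=672/26605 → advance +1; mR−mL=-4428/26605 → turn -1·90°
n=2: pose=(3,5,S); sL=3/17, sR=15/61; mL=15/122, mR=-3/34; mL+mR=36/1037 → advance +1; mR−mL=-219/1037 → turn -1·90°
n=3: pose=(3,4,W); sL=60/221, sR=12/65; mL=6/65, mR=-30/221; mL+mR=-48/1105 → advance -1; mR−mL=-252/1105 → turn -1·90°
n=4: pose=(4,4,N); sL=30/173, sR=2/15; mL=1/15, mR=-15/173; mL+mR=-52/2595 → advance -1; mR−mL=-398/2595 → turn -1·90°
n=5: pose=(4,3,E); sL=60/421, sR=12/65; mL=6/65, mR=-30/421; mL+mR=576/27365 → advance +1; mR−mL=-4476/27365 → turn -1·90°
n=6: pose=(5,3,S); sL=15/89, sR=15/61; mL=15/122, mR=-15/178; mL+mR=210/5429 → advance +1; mR−mL=-1125/5429 → turn -1·90°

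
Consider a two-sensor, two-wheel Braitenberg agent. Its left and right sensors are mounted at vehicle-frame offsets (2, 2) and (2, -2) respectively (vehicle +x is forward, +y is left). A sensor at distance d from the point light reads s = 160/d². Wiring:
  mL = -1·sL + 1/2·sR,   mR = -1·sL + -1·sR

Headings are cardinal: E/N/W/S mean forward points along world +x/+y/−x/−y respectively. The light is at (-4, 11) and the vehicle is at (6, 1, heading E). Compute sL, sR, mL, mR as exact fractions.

10/13 5/9 -115/234 -155/117

left sensor world pos  = (8, 3); dL² = 208
right sensor world pos = (8, -1); dR² = 288
sL = 160/208 = 10/13
sR = 160/288 = 5/9
mL = -1·sL + 1/2·sR = -115/234
mR = -1·sL + -1·sR = -155/117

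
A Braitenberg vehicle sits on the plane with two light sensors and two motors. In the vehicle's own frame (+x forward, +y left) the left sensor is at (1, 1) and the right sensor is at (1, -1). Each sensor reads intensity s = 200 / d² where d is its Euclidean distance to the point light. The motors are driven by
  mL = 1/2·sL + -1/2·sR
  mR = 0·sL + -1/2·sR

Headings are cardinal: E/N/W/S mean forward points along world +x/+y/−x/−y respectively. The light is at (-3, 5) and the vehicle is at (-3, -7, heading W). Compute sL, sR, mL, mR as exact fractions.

20/17 100/61 -240/1037 -50/61

left sensor world pos  = (-4, -8); dL² = 170
right sensor world pos = (-4, -6); dR² = 122
sL = 200/170 = 20/17
sR = 200/122 = 100/61
mL = 1/2·sL + -1/2·sR = -240/1037
mR = 0·sL + -1/2·sR = -50/61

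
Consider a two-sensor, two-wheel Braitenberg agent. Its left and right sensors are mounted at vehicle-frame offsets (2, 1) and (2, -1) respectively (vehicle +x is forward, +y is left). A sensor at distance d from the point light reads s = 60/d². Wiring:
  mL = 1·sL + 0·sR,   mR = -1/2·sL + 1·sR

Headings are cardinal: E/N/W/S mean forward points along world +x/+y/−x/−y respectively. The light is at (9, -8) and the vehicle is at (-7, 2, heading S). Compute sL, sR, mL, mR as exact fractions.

60/289 60/353 60/289 6750/102017

left sensor world pos  = (-6, 0); dL² = 289
right sensor world pos = (-8, 0); dR² = 353
sL = 60/289 = 60/289
sR = 60/353 = 60/353
mL = 1·sL + 0·sR = 60/289
mR = -1/2·sL + 1·sR = 6750/102017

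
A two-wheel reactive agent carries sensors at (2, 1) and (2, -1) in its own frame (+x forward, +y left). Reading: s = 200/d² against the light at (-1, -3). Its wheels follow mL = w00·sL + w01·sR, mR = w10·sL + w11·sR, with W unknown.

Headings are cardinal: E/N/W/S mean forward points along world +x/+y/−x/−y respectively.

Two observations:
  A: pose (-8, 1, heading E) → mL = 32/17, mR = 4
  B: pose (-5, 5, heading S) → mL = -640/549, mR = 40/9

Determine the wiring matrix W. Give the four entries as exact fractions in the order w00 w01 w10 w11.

-1 1 1 0

obs A: pose=(-8,1,E) → sL=4, sR=100/17, mL=32/17, mR=4
obs B: pose=(-5,5,S) → sL=40/9, sR=200/61, mL=-640/549, mR=40/9
sensor matrix S = [[4, 100/17], [40/9, 200/61]]; det S = -121600/9333
solve [mL_A; mL_B] = S·[w00; w01] and [mR_A; mR_B] = S·[w10; w11]:
  w00 = -1, w01 = 1, w10 = 1, w11 = 0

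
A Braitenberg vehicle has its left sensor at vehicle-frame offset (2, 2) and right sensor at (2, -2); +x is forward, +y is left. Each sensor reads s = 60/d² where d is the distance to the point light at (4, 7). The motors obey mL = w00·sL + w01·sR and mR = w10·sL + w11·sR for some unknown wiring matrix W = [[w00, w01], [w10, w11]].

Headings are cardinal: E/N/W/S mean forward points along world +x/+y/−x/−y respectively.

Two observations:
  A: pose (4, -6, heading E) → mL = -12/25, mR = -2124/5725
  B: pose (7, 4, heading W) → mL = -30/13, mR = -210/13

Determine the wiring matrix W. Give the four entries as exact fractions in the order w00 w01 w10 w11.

-1 0 -1/2 -1/2

obs A: pose=(4,-6,E) → sL=12/25, sR=60/229, mL=-12/25, mR=-2124/5725
obs B: pose=(7,4,W) → sL=30/13, sR=30, mL=-30/13, mR=-210/13
sensor matrix S = [[12/25, 60/229], [30/13, 30]]; det S = 205344/14885
solve [mL_A; mL_B] = S·[w00; w01] and [mR_A; mR_B] = S·[w10; w11]:
  w00 = -1, w01 = 0, w10 = -1/2, w11 = -1/2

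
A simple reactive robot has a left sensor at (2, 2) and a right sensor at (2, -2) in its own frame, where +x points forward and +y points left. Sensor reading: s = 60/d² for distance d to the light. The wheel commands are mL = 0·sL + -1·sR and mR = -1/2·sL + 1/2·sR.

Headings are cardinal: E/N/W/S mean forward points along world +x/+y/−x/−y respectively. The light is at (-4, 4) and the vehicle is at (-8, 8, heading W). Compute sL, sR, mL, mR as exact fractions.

left sensor world pos  = (-10, 6); dL² = 40
right sensor world pos = (-10, 10); dR² = 72
sL = 60/40 = 3/2
sR = 60/72 = 5/6
mL = 0·sL + -1·sR = -5/6
mR = -1/2·sL + 1/2·sR = -1/3

3/2 5/6 -5/6 -1/3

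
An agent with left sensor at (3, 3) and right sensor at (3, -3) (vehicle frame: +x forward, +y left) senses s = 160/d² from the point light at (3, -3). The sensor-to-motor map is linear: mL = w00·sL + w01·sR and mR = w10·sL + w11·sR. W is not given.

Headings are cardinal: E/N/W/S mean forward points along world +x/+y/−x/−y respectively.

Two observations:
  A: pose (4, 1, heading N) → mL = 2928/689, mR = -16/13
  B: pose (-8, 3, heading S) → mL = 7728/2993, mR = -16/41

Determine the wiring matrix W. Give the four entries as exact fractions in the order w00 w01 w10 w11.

1 1/2 0 -1/2

obs A: pose=(4,1,N) → sL=160/53, sR=32/13, mL=2928/689, mR=-16/13
obs B: pose=(-8,3,S) → sL=160/73, sR=32/41, mL=7728/2993, mR=-16/41
sensor matrix S = [[160/53, 32/13], [160/73, 32/41]]; det S = -6266880/2062177
solve [mL_A; mL_B] = S·[w00; w01] and [mR_A; mR_B] = S·[w10; w11]:
  w00 = 1, w01 = 1/2, w10 = 0, w11 = -1/2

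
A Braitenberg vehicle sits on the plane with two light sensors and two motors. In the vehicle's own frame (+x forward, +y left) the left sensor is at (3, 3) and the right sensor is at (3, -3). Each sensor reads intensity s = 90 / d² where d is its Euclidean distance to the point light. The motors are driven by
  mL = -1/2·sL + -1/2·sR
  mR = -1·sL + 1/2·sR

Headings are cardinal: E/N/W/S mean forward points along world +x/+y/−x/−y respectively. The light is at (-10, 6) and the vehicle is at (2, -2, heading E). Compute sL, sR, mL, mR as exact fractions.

left sensor world pos  = (5, 1); dL² = 250
right sensor world pos = (5, -5); dR² = 346
sL = 90/250 = 9/25
sR = 90/346 = 45/173
mL = -1/2·sL + -1/2·sR = -1341/4325
mR = -1·sL + 1/2·sR = -1989/8650

9/25 45/173 -1341/4325 -1989/8650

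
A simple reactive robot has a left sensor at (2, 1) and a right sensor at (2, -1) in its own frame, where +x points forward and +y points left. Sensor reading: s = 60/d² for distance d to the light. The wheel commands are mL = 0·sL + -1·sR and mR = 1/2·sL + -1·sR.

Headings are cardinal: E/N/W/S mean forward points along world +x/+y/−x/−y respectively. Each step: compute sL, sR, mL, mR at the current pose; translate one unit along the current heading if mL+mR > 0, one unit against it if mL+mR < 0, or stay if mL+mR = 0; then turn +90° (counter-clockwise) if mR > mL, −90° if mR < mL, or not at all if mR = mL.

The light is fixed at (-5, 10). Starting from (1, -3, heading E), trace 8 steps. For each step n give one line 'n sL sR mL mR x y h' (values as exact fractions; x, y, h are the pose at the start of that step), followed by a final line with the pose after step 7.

n=0: pose=(1,-3,E); sL=15/52, sR=3/13; mL=-3/13, mR=-9/104; mL+mR=-33/104 → advance -1; mR−mL=15/104 → turn +1·90°
n=1: pose=(0,-3,N); sL=60/137, sR=60/157; mL=-60/157, mR=-3510/21509; mL+mR=-11730/21509 → advance -1; mR−mL=30/137 → turn +1·90°
n=2: pose=(0,-4,W); sL=10/39, sR=30/89; mL=-30/89, mR=-725/3471; mL+mR=-1895/3471 → advance -1; mR−mL=5/39 → turn +1·90°
n=3: pose=(1,-4,S); sL=12/61, sR=60/281; mL=-60/281, mR=-1974/17141; mL+mR=-5634/17141 → advance -1; mR−mL=6/61 → turn +1·90°
n=4: pose=(1,-3,E); sL=15/52, sR=3/13; mL=-3/13, mR=-9/104; mL+mR=-33/104 → advance -1; mR−mL=15/104 → turn +1·90°
n=5: pose=(0,-3,N); sL=60/137, sR=60/157; mL=-60/157, mR=-3510/21509; mL+mR=-11730/21509 → advance -1; mR−mL=30/137 → turn +1·90°
n=6: pose=(0,-4,W); sL=10/39, sR=30/89; mL=-30/89, mR=-725/3471; mL+mR=-1895/3471 → advance -1; mR−mL=5/39 → turn +1·90°
n=7: pose=(1,-4,S); sL=12/61, sR=60/281; mL=-60/281, mR=-1974/17141; mL+mR=-5634/17141 → advance -1; mR−mL=6/61 → turn +1·90°

0 15/52 3/13 -3/13 -9/104 1 -3 E
1 60/137 60/157 -60/157 -3510/21509 0 -3 N
2 10/39 30/89 -30/89 -725/3471 0 -4 W
3 12/61 60/281 -60/281 -1974/17141 1 -4 S
4 15/52 3/13 -3/13 -9/104 1 -3 E
5 60/137 60/157 -60/157 -3510/21509 0 -3 N
6 10/39 30/89 -30/89 -725/3471 0 -4 W
7 12/61 60/281 -60/281 -1974/17141 1 -4 S
final 1 -3 E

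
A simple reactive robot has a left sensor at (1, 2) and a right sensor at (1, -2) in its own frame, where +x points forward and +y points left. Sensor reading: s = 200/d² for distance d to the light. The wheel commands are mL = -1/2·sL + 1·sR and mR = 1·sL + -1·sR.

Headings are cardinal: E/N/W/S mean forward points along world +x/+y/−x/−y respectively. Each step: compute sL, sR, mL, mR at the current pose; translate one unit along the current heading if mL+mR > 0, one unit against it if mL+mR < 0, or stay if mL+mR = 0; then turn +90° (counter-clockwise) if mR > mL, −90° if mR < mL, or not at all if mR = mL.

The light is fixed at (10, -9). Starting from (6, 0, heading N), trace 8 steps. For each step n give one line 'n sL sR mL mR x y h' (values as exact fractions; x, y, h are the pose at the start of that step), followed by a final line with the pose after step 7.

n=0: pose=(6,0,N); sL=25/17, sR=25/13; mL=525/442, mR=-100/221; mL+mR=25/34 → advance +1; mR−mL=-725/442 → turn -1·90°
n=1: pose=(6,1,E); sL=200/153, sR=200/73; mL=23300/11169, mR=-16000/11169; mL+mR=100/153 → advance +1; mR−mL=-13100/3723 → turn -1·90°
n=2: pose=(7,1,S); sL=100/41, sR=100/53; mL=1450/2173, mR=1200/2173; mL+mR=50/41 → advance +1; mR−mL=-250/2173 → turn -1·90°
n=3: pose=(7,0,W); sL=40/13, sR=200/137; mL=-140/1781, mR=2880/1781; mL+mR=20/13 → advance +1; mR−mL=3020/1781 → turn +1·90°
n=4: pose=(6,0,S); sL=50/17, sR=2; mL=9/17, mR=16/17; mL+mR=25/17 → advance +1; mR−mL=7/17 → turn +1·90°
n=5: pose=(6,-1,E); sL=200/109, sR=40/9; mL=3460/981, mR=-2560/981; mL+mR=100/109 → advance +1; mR−mL=-6020/981 → turn -1·90°
n=6: pose=(7,-1,S); sL=4, sR=100/37; mL=26/37, mR=48/37; mL+mR=2 → advance +1; mR−mL=22/37 → turn +1·90°
n=7: pose=(7,-2,E); sL=40/17, sR=200/29; mL=2820/493, mR=-2240/493; mL+mR=20/17 → advance +1; mR−mL=-5060/493 → turn -1·90°

0 25/17 25/13 525/442 -100/221 6 0 N
1 200/153 200/73 23300/11169 -16000/11169 6 1 E
2 100/41 100/53 1450/2173 1200/2173 7 1 S
3 40/13 200/137 -140/1781 2880/1781 7 0 W
4 50/17 2 9/17 16/17 6 0 S
5 200/109 40/9 3460/981 -2560/981 6 -1 E
6 4 100/37 26/37 48/37 7 -1 S
7 40/17 200/29 2820/493 -2240/493 7 -2 E
final 8 -2 S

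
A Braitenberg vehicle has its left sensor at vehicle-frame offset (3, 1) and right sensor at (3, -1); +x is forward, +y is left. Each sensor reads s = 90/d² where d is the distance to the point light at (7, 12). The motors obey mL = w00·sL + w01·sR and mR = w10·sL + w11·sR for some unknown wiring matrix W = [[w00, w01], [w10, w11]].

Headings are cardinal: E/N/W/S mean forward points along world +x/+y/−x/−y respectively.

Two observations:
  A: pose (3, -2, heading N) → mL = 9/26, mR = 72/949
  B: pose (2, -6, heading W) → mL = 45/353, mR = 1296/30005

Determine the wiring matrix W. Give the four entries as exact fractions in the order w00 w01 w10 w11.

obs A: pose=(3,-2,N) → sL=45/73, sR=9/13, mL=9/26, mR=72/949
obs B: pose=(2,-6,W) → sL=18/85, sR=90/353, mL=45/353, mR=1296/30005
sensor matrix S = [[45/73, 9/13], [18/85, 90/353]]; det S = 300672/28474745
solve [mL_A; mL_B] = S·[w00; w01] and [mR_A; mR_B] = S·[w10; w11]:
  w00 = 0, w01 = 1/2, w10 = -1, w11 = 1

0 1/2 -1 1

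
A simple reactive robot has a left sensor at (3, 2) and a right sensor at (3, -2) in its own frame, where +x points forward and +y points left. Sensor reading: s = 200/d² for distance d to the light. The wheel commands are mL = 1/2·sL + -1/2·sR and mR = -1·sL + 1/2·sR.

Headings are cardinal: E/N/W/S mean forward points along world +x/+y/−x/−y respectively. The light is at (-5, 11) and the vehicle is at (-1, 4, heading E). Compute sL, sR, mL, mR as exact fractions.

left sensor world pos  = (2, 6); dL² = 74
right sensor world pos = (2, 2); dR² = 130
sL = 200/74 = 100/37
sR = 200/130 = 20/13
mL = 1/2·sL + -1/2·sR = 280/481
mR = -1·sL + 1/2·sR = -930/481

100/37 20/13 280/481 -930/481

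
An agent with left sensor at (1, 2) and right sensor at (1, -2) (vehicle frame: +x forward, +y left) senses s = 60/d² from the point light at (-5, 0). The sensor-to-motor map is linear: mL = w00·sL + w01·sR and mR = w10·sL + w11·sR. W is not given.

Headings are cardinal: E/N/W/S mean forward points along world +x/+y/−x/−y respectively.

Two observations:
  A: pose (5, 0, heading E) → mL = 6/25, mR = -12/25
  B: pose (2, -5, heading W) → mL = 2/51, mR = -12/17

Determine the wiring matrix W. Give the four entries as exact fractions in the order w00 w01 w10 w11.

1 -1/2 -1 0

obs A: pose=(5,0,E) → sL=12/25, sR=12/25, mL=6/25, mR=-12/25
obs B: pose=(2,-5,W) → sL=12/17, sR=4/3, mL=2/51, mR=-12/17
sensor matrix S = [[12/25, 12/25], [12/17, 4/3]]; det S = 128/425
solve [mL_A; mL_B] = S·[w00; w01] and [mR_A; mR_B] = S·[w10; w11]:
  w00 = 1, w01 = -1/2, w10 = -1, w11 = 0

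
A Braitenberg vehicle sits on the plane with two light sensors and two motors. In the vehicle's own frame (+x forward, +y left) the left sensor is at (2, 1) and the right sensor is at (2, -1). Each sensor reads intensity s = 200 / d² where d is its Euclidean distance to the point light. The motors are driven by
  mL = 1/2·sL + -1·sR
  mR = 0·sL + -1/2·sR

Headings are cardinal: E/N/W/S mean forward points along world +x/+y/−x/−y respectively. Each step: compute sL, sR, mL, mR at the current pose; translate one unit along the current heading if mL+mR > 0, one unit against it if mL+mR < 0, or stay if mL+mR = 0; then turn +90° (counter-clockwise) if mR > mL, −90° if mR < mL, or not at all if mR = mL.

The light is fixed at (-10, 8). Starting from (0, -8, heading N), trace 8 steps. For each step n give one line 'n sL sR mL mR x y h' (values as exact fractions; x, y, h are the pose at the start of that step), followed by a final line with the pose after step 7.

0 200/277 200/317 -23700/87809 -100/317 0 -8 N
1 1/2 50/117 -83/468 -25/117 0 -9 E
2 200/461 8/17 -1988/7837 -4/17 -1 -9 S
3 100/173 20/41 -1410/7093 -10/41 -1 -8 E
4 40/81 200/373 -8740/30213 -100/373 -2 -8 S
5 25/37 50/89 -1475/6586 -25/89 -2 -7 E
6 200/353 8/13 -1524/4589 -4/13 -3 -7 S
7 4/5 100/153 -194/765 -50/153 -3 -6 E
final -4 -6 S

n=0: pose=(0,-8,N); sL=200/277, sR=200/317; mL=-23700/87809, mR=-100/317; mL+mR=-51400/87809 → advance -1; mR−mL=-4000/87809 → turn -1·90°
n=1: pose=(0,-9,E); sL=1/2, sR=50/117; mL=-83/468, mR=-25/117; mL+mR=-61/156 → advance -1; mR−mL=-17/468 → turn -1·90°
n=2: pose=(-1,-9,S); sL=200/461, sR=8/17; mL=-1988/7837, mR=-4/17; mL+mR=-3832/7837 → advance -1; mR−mL=144/7837 → turn +1·90°
n=3: pose=(-1,-8,E); sL=100/173, sR=20/41; mL=-1410/7093, mR=-10/41; mL+mR=-3140/7093 → advance -1; mR−mL=-320/7093 → turn -1·90°
n=4: pose=(-2,-8,S); sL=40/81, sR=200/373; mL=-8740/30213, mR=-100/373; mL+mR=-16840/30213 → advance -1; mR−mL=640/30213 → turn +1·90°
n=5: pose=(-2,-7,E); sL=25/37, sR=50/89; mL=-1475/6586, mR=-25/89; mL+mR=-3325/6586 → advance -1; mR−mL=-375/6586 → turn -1·90°
n=6: pose=(-3,-7,S); sL=200/353, sR=8/13; mL=-1524/4589, mR=-4/13; mL+mR=-2936/4589 → advance -1; mR−mL=112/4589 → turn +1·90°
n=7: pose=(-3,-6,E); sL=4/5, sR=100/153; mL=-194/765, mR=-50/153; mL+mR=-148/255 → advance -1; mR−mL=-56/765 → turn -1·90°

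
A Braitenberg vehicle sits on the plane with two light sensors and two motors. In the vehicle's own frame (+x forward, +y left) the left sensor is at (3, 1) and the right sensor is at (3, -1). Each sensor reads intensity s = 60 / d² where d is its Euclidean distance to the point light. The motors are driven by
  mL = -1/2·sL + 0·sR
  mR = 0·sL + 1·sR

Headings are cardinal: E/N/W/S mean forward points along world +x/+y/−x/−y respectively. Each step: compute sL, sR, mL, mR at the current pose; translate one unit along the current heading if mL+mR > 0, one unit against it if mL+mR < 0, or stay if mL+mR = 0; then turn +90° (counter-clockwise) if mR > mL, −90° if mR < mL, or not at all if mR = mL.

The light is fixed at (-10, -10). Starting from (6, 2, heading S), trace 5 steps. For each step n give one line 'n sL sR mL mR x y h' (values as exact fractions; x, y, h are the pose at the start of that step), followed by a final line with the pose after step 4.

0 6/37 10/51 -3/37 10/51 6 2 S
1 12/101 60/461 -6/101 60/461 6 1 E
2 15/113 3/26 -15/226 3/26 7 1 N
3 60/317 12/73 -30/317 12/73 7 2 W
4 6/37 10/51 -3/37 10/51 6 2 S
final 6 1 E

n=0: pose=(6,2,S); sL=6/37, sR=10/51; mL=-3/37, mR=10/51; mL+mR=217/1887 → advance +1; mR−mL=523/1887 → turn +1·90°
n=1: pose=(6,1,E); sL=12/101, sR=60/461; mL=-6/101, mR=60/461; mL+mR=3294/46561 → advance +1; mR−mL=8826/46561 → turn +1·90°
n=2: pose=(7,1,N); sL=15/113, sR=3/26; mL=-15/226, mR=3/26; mL+mR=72/1469 → advance +1; mR−mL=267/1469 → turn +1·90°
n=3: pose=(7,2,W); sL=60/317, sR=12/73; mL=-30/317, mR=12/73; mL+mR=1614/23141 → advance +1; mR−mL=5994/23141 → turn +1·90°
n=4: pose=(6,2,S); sL=6/37, sR=10/51; mL=-3/37, mR=10/51; mL+mR=217/1887 → advance +1; mR−mL=523/1887 → turn +1·90°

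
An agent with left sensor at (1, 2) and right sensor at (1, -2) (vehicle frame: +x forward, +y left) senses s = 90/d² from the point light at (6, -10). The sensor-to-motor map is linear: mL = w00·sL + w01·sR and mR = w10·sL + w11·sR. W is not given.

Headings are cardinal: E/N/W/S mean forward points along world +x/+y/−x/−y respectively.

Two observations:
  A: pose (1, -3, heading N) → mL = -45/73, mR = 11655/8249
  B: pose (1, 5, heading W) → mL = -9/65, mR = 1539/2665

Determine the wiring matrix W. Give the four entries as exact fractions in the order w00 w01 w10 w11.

obs A: pose=(1,-3,N) → sL=90/113, sR=90/73, mL=-45/73, mR=11655/8249
obs B: pose=(1,5,W) → sL=18/41, sR=18/65, mL=-9/65, mR=1539/2665
sensor matrix S = [[90/113, 90/73], [18/41, 18/65]]; det S = -1410048/4396717
solve [mL_A; mL_B] = S·[w00; w01] and [mR_A; mR_B] = S·[w10; w11]:
  w00 = 0, w01 = -1/2, w10 = 1, w11 = 1/2

0 -1/2 1 1/2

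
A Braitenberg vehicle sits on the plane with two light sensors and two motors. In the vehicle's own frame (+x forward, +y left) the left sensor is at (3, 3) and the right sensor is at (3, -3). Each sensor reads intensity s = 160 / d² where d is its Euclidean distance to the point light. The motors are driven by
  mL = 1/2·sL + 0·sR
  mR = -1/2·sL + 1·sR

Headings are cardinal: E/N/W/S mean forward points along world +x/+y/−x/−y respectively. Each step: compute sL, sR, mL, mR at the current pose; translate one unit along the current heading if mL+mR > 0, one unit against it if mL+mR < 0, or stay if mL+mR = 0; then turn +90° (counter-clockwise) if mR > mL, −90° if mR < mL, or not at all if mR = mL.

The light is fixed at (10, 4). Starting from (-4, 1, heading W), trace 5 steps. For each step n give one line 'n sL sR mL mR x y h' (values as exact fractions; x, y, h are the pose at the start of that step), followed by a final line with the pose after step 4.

n=0: pose=(-4,1,W); sL=32/65, sR=160/289; mL=16/65, mR=5776/18785; mL+mR=160/289 → advance +1; mR−mL=1152/18785 → turn +1·90°
n=1: pose=(-5,1,S); sL=8/9, sR=4/9; mL=4/9, mR=0; mL+mR=4/9 → advance +1; mR−mL=-4/9 → turn -1·90°
n=2: pose=(-5,0,W); sL=160/373, sR=32/65; mL=80/373, mR=6736/24245; mL+mR=32/65 → advance +1; mR−mL=1536/24245 → turn +1·90°
n=3: pose=(-6,0,S); sL=80/109, sR=16/41; mL=40/109, mR=104/4469; mL+mR=16/41 → advance +1; mR−mL=-1536/4469 → turn -1·90°
n=4: pose=(-6,-1,W); sL=32/85, sR=32/73; mL=16/85, mR=1552/6205; mL+mR=32/73 → advance +1; mR−mL=384/6205 → turn +1·90°

0 32/65 160/289 16/65 5776/18785 -4 1 W
1 8/9 4/9 4/9 0 -5 1 S
2 160/373 32/65 80/373 6736/24245 -5 0 W
3 80/109 16/41 40/109 104/4469 -6 0 S
4 32/85 32/73 16/85 1552/6205 -6 -1 W
final -7 -1 S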